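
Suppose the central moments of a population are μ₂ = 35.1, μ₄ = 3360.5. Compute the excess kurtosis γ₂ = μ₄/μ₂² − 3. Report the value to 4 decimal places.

μ₂² = 35.1² = 1232.01000
μ₄/μ₂² = 3360.5 / 1232.01000 = 2.72766
γ₂ = 2.72766 − 3 ≈ -0.2723

-0.2723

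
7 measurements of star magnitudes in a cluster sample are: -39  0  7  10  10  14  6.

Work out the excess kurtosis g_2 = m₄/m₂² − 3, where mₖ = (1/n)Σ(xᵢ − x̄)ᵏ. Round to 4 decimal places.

x̄ = 1.1429
Σ(xᵢ − x̄)² = 1992.8571 ⇒ m₂ = 284.69388
Σ(xᵢ − x̄)⁴ = 2638137.6035 ⇒ m₄ = 376876.80050
m₂² = 81050.60392
g_2 = m₄/m₂² − 3 = 4.64990 − 3 ≈ 1.6499

1.6499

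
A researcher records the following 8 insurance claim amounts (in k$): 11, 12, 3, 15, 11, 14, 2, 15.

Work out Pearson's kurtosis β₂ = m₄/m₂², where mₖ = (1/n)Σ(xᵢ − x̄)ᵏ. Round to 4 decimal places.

x̄ = 10.3750
Σ(xᵢ − x̄)² = 183.8750 ⇒ m₂ = 22.98438
Σ(xᵢ − x̄)⁴ = 8973.1191 ⇒ m₄ = 1121.63989
m₂² = 528.28149
β₂ = m₄/m₂² = 1121.63989 / 528.28149 ≈ 2.1232

2.1232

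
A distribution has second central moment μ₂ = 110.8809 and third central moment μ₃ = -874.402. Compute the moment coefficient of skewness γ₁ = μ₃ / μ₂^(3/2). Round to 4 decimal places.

-0.7489

σ = √μ₂ = √110.8809 = 10.53000
σ³ = μ₂^(3/2) = 1167.57588
γ₁ = μ₃/σ³ = -874.402 / 1167.57588 ≈ -0.7489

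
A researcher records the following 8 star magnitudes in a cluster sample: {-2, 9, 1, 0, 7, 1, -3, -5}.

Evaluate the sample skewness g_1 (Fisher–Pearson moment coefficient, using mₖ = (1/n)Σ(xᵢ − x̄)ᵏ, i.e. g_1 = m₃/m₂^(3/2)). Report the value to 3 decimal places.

x̄ = (-2 + 9 + 1 + 0 + 7 + 1 - 3 - 5) / 8 = 1.0000
deviations (xᵢ − x̄): -3.0000, 8.0000, 0.0000, -1.0000, 6.0000, 0.0000, -4.0000, -6.0000
Σ(xᵢ − x̄)² = 162.0000 ⇒ m₂ = 162.0000/8 = 20.25000
Σ(xᵢ − x̄)³ = 420.0000 ⇒ m₃ = 420.0000/8 = 52.50000
m₂^(3/2) = 20.25000^(1.5) = 91.12500
g_1 = m₃ / m₂^(3/2) = 52.50000 / 91.12500 ≈ 0.576

0.576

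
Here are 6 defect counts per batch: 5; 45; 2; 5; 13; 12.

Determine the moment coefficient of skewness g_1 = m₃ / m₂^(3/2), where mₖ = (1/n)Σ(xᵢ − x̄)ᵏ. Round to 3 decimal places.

x̄ = (5 + 45 + 2 + 5 + 13 + 12) / 6 = 13.6667
deviations (xᵢ − x̄): -8.6667, 31.3333, -11.6667, -8.6667, -0.6667, -1.6667
Σ(xᵢ − x̄)² = 1271.3333 ⇒ m₂ = 1271.3333/6 = 211.88889
Σ(xᵢ − x̄)³ = 27867.5556 ⇒ m₃ = 27867.5556/6 = 4644.59259
m₂^(3/2) = 211.88889^(1.5) = 3084.34021
g_1 = m₃ / m₂^(3/2) = 4644.59259 / 3084.34021 ≈ 1.506

1.506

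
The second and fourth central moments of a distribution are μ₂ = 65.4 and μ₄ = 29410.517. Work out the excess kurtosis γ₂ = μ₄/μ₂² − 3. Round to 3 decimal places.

μ₂² = 65.4² = 4277.16000
μ₄/μ₂² = 29410.517 / 4277.16000 = 6.87618
γ₂ = 6.87618 − 3 ≈ 3.876

3.876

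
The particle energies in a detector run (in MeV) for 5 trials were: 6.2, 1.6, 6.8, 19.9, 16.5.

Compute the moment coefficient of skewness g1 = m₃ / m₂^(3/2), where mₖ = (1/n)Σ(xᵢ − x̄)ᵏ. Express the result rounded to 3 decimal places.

0.262

x̄ = (6.2 + 1.6 + 6.8 + 19.9 + 16.5) / 5 = 10.2000
deviations (xᵢ − x̄): -4.0000, -8.6000, -3.4000, 9.7000, 6.3000
Σ(xᵢ − x̄)² = 235.3000 ⇒ m₂ = 235.3000/5 = 47.06000
Σ(xᵢ − x̄)³ = 423.3600 ⇒ m₃ = 423.3600/5 = 84.67200
m₂^(3/2) = 47.06000^(1.5) = 322.83297
g1 = m₃ / m₂^(3/2) = 84.67200 / 322.83297 ≈ 0.262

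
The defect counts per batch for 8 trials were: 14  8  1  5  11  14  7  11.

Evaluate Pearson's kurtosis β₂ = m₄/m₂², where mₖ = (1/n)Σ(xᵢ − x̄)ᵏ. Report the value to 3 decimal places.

x̄ = 8.8750
Σ(xᵢ − x̄)² = 142.8750 ⇒ m₂ = 17.85938
Σ(xᵢ − x̄)⁴ = 5504.9004 ⇒ m₄ = 688.11255
m₂² = 318.95728
β₂ = m₄/m₂² = 688.11255 / 318.95728 ≈ 2.157

2.157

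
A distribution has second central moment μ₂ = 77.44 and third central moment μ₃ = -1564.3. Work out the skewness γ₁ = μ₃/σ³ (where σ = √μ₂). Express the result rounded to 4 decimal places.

-2.2955

σ = √μ₂ = √77.44 = 8.80000
σ³ = μ₂^(3/2) = 681.47200
γ₁ = μ₃/σ³ = -1564.3 / 681.47200 ≈ -2.2955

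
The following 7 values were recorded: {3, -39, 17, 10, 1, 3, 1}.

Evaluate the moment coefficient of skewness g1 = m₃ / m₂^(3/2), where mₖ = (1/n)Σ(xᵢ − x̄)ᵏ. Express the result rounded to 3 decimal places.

x̄ = (3 - 39 + 17 + 10 + 1 + 3 + 1) / 7 = -0.5714
deviations (xᵢ − x̄): 3.5714, -38.4286, 17.5714, 10.5714, 1.5714, 3.5714, 1.5714
Σ(xᵢ − x̄)² = 1927.7143 ⇒ m₂ = 1927.7143/7 = 275.38776
Σ(xᵢ − x̄)³ = -50044.0408 ⇒ m₃ = -50044.0408/7 = -7149.14869
m₂^(3/2) = 275.38776^(1.5) = 4570.00777
g1 = m₃ / m₂^(3/2) = -7149.14869 / 4570.00777 ≈ -1.564

-1.564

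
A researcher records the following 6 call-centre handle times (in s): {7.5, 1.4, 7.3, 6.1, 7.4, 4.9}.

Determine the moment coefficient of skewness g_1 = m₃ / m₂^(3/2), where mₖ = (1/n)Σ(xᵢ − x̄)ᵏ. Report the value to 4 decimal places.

-1.1719

x̄ = (7.5 + 1.4 + 7.3 + 6.1 + 7.4 + 4.9) / 6 = 5.7667
deviations (xᵢ − x̄): 1.7333, -4.3667, 1.5333, 0.3333, 1.6333, -0.8667
Σ(xᵢ − x̄)² = 27.9533 ⇒ m₂ = 27.9533/6 = 4.65889
Σ(xᵢ − x̄)³ = -70.7064 ⇒ m₃ = -70.7064/6 = -11.78441
m₂^(3/2) = 4.65889^(1.5) = 10.05596
g_1 = m₃ / m₂^(3/2) = -11.78441 / 10.05596 ≈ -1.1719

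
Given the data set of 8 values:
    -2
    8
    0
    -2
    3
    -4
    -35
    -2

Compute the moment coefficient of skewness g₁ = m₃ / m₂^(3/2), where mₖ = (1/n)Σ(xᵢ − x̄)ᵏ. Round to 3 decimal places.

-1.863

x̄ = (-2 + 8 + 0 - 2 + 3 - 4 - 35 - 2) / 8 = -4.2500
deviations (xᵢ − x̄): 2.2500, 12.2500, 4.2500, 2.2500, 7.2500, 0.2500, -30.7500, 2.2500
Σ(xᵢ − x̄)² = 1181.5000 ⇒ m₂ = 1181.5000/8 = 147.68750
Σ(xᵢ − x̄)³ = -26745.7500 ⇒ m₃ = -26745.7500/8 = -3343.21875
m₂^(3/2) = 147.68750^(1.5) = 1794.79813
g₁ = m₃ / m₂^(3/2) = -3343.21875 / 1794.79813 ≈ -1.863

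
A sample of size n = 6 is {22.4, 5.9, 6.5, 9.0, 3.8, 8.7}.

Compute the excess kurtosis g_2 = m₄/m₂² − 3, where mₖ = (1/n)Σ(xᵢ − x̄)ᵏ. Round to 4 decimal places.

0.6506

x̄ = 9.3833
Σ(xᵢ − x̄)² = 221.6683 ⇒ m₂ = 36.94472
Σ(xᵢ − x̄)⁴ = 29896.1229 ⇒ m₄ = 4982.68715
m₂² = 1364.91250
g_2 = m₄/m₂² − 3 = 3.65055 − 3 ≈ 0.6506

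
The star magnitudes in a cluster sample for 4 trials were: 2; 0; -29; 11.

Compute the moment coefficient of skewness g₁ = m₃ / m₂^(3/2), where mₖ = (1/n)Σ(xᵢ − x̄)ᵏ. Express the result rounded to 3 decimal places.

x̄ = (2 + 0 - 29 + 11) / 4 = -4.0000
deviations (xᵢ − x̄): 6.0000, 4.0000, -25.0000, 15.0000
Σ(xᵢ − x̄)² = 902.0000 ⇒ m₂ = 902.0000/4 = 225.50000
Σ(xᵢ − x̄)³ = -11970.0000 ⇒ m₃ = -11970.0000/4 = -2992.50000
m₂^(3/2) = 225.50000^(1.5) = 3386.25625
g₁ = m₃ / m₂^(3/2) = -2992.50000 / 3386.25625 ≈ -0.884

-0.884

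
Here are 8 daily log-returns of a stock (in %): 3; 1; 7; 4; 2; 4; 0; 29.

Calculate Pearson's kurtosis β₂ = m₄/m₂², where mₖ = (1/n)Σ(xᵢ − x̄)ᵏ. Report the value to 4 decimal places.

5.5695

x̄ = 6.2500
Σ(xᵢ − x̄)² = 623.5000 ⇒ m₂ = 77.93750
Σ(xᵢ − x̄)⁴ = 270645.9063 ⇒ m₄ = 33830.73828
m₂² = 6074.25391
β₂ = m₄/m₂² = 33830.73828 / 6074.25391 ≈ 5.5695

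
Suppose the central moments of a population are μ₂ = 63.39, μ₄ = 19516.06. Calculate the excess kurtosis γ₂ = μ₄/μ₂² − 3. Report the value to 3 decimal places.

μ₂² = 63.39² = 4018.29210
μ₄/μ₂² = 19516.06 / 4018.29210 = 4.85680
γ₂ = 4.85680 − 3 ≈ 1.857

1.857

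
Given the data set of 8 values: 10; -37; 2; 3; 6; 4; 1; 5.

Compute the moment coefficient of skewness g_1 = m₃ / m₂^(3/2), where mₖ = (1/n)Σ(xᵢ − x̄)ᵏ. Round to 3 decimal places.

x̄ = (10 - 37 + 2 + 3 + 6 + 4 + 1 + 5) / 8 = -0.7500
deviations (xᵢ − x̄): 10.7500, -36.2500, 2.7500, 3.7500, 6.7500, 4.7500, 1.7500, 5.7500
Σ(xᵢ − x̄)² = 1555.5000 ⇒ m₂ = 1555.5000/8 = 194.43750
Σ(xᵢ − x̄)³ = -45708.7500 ⇒ m₃ = -45708.7500/8 = -5713.59375
m₂^(3/2) = 194.43750^(1.5) = 2711.25298
g_1 = m₃ / m₂^(3/2) = -5713.59375 / 2711.25298 ≈ -2.107

-2.107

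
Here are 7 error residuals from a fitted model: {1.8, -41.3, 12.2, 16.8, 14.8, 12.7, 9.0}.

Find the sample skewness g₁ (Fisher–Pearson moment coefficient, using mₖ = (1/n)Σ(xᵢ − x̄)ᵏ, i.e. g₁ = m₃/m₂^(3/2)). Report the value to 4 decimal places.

x̄ = (1.8 - 41.3 + 12.2 + 16.8 + 14.8 + 12.7 + 9.0) / 7 = 3.7143
deviations (xᵢ − x̄): -1.9143, -45.0143, 8.4857, 13.0857, 11.0857, 8.9857, 5.2857
Σ(xᵢ − x̄)² = 2504.7686 ⇒ m₂ = 2504.7686/7 = 357.82408
Σ(xᵢ − x̄)³ = -86131.4822 ⇒ m₃ = -86131.4822/7 = -12304.49746
m₂^(3/2) = 357.82408^(1.5) = 6768.68569
g₁ = m₃ / m₂^(3/2) = -12304.49746 / 6768.68569 ≈ -1.8179

-1.8179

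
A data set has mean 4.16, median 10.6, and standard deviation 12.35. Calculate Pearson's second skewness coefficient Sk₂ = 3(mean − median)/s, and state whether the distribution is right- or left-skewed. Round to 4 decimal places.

-1.5644, left-skewed

Sk₂ = 3(4.16 − 10.6) / 12.35 = 3 × -6.4400 / 12.35
    = -19.3200 / 12.35 ≈ -1.5644
Sk₂ < 0 ⇒ mean < median ⇒ left-skewed (negative skew).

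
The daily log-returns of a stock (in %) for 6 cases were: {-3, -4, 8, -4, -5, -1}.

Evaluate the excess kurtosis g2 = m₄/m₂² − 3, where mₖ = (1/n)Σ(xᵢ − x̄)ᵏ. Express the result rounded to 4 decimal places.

0.6411

x̄ = -1.5000
Σ(xᵢ − x̄)² = 117.5000 ⇒ m₂ = 19.58333
Σ(xᵢ − x̄)⁴ = 8378.3750 ⇒ m₄ = 1396.39583
m₂² = 383.50694
g2 = m₄/m₂² − 3 = 3.64112 − 3 ≈ 0.6411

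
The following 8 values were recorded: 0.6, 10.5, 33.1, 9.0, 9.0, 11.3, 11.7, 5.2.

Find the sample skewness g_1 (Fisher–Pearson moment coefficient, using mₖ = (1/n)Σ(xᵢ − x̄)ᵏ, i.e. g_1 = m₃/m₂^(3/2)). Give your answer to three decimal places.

1.558

x̄ = (0.6 + 10.5 + 33.1 + 9.0 + 9.0 + 11.3 + 11.7 + 5.2) / 8 = 11.3000
deviations (xᵢ − x̄): -10.7000, -0.8000, 21.8000, -2.3000, -2.3000, 0.0000, 0.4000, -6.1000
Σ(xᵢ − x̄)² = 638.3200 ⇒ m₂ = 638.3200/8 = 79.79000
Σ(xᵢ − x̄)³ = 8883.4260 ⇒ m₃ = 8883.4260/8 = 1110.42825
m₂^(3/2) = 79.79000^(1.5) = 712.72616
g_1 = m₃ / m₂^(3/2) = 1110.42825 / 712.72616 ≈ 1.558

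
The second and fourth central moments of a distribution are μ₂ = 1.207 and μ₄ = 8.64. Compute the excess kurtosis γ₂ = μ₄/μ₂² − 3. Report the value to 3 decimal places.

2.931

μ₂² = 1.207² = 1.45685
μ₄/μ₂² = 8.64 / 1.45685 = 5.93061
γ₂ = 5.93061 − 3 ≈ 2.931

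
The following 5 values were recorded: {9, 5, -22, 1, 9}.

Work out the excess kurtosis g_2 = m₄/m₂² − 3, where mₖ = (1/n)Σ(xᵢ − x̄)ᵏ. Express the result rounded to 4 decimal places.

-0.0794

x̄ = 0.4000
Σ(xᵢ − x̄)² = 671.2000 ⇒ m₂ = 134.24000
Σ(xᵢ − x̄)⁴ = 263151.1360 ⇒ m₄ = 52630.22720
m₂² = 18020.37760
g_2 = m₄/m₂² − 3 = 2.92060 − 3 ≈ -0.0794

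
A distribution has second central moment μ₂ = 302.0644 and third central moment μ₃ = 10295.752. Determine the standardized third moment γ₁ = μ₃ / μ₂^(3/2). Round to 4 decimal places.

1.9611

σ = √μ₂ = √302.0644 = 17.38000
σ³ = μ₂^(3/2) = 5249.87927
γ₁ = μ₃/σ³ = 10295.752 / 5249.87927 ≈ 1.9611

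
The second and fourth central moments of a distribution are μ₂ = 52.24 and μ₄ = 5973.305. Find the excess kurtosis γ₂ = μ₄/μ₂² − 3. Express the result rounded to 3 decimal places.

μ₂² = 52.24² = 2729.01760
μ₄/μ₂² = 5973.305 / 2729.01760 = 2.18881
γ₂ = 2.18881 − 3 ≈ -0.811

-0.811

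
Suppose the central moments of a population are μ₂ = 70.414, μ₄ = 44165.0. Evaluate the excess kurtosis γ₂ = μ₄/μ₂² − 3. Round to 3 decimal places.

μ₂² = 70.414² = 4958.13140
μ₄/μ₂² = 44165.0 / 4958.13140 = 8.90759
γ₂ = 8.90759 − 3 ≈ 5.908

5.908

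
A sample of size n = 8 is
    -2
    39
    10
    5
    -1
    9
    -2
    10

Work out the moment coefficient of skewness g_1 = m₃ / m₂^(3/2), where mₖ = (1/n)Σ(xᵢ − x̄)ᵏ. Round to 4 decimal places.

1.5952

x̄ = (-2 + 39 + 10 + 5 - 1 + 9 - 2 + 10) / 8 = 8.5000
deviations (xᵢ − x̄): -10.5000, 30.5000, 1.5000, -3.5000, -9.5000, 0.5000, -10.5000, 1.5000
Σ(xᵢ − x̄)² = 1258.0000 ⇒ m₂ = 1258.0000/8 = 157.25000
Σ(xᵢ − x̄)³ = 25164.0000 ⇒ m₃ = 25164.0000/8 = 3145.50000
m₂^(3/2) = 157.25000^(1.5) = 1971.90497
g_1 = m₃ / m₂^(3/2) = 3145.50000 / 1971.90497 ≈ 1.5952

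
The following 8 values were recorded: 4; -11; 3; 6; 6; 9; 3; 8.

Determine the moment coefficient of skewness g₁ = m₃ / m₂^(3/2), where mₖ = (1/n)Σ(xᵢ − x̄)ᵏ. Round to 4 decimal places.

-1.7212

x̄ = (4 - 11 + 3 + 6 + 6 + 9 + 3 + 8) / 8 = 3.5000
deviations (xᵢ − x̄): 0.5000, -14.5000, -0.5000, 2.5000, 2.5000, 5.5000, -0.5000, 4.5000
Σ(xᵢ − x̄)² = 274.0000 ⇒ m₂ = 274.0000/8 = 34.25000
Σ(xᵢ − x̄)³ = -2760.0000 ⇒ m₃ = -2760.0000/8 = -345.00000
m₂^(3/2) = 34.25000^(1.5) = 200.44299
g₁ = m₃ / m₂^(3/2) = -345.00000 / 200.44299 ≈ -1.7212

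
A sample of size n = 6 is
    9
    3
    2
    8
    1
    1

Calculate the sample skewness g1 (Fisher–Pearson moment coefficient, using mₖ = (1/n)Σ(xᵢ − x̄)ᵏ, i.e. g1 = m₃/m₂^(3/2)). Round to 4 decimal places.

x̄ = (9 + 3 + 2 + 8 + 1 + 1) / 6 = 4.0000
deviations (xᵢ − x̄): 5.0000, -1.0000, -2.0000, 4.0000, -3.0000, -3.0000
Σ(xᵢ − x̄)² = 64.0000 ⇒ m₂ = 64.0000/6 = 10.66667
Σ(xᵢ − x̄)³ = 126.0000 ⇒ m₃ = 126.0000/6 = 21.00000
m₂^(3/2) = 10.66667^(1.5) = 34.83719
g1 = m₃ / m₂^(3/2) = 21.00000 / 34.83719 ≈ 0.6028

0.6028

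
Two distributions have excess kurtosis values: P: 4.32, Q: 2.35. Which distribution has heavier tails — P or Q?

Higher excess kurtosis ⇒ heavier tails relative to the normal distribution.
4.32 vs 2.35: the larger is 4.32, so P has heavier tails.

P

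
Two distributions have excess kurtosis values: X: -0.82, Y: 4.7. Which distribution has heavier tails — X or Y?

Higher excess kurtosis ⇒ heavier tails relative to the normal distribution.
-0.82 vs 4.7: the larger is 4.7, so Y has heavier tails. (Y is leptokurtic — heavier-than-normal tails; the other is platykurtic.)

Y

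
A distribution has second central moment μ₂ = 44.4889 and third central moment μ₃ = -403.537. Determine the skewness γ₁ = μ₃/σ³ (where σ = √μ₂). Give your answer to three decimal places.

σ = √μ₂ = √44.4889 = 6.67000
σ³ = μ₂^(3/2) = 296.74096
γ₁ = μ₃/σ³ = -403.537 / 296.74096 ≈ -1.360

-1.360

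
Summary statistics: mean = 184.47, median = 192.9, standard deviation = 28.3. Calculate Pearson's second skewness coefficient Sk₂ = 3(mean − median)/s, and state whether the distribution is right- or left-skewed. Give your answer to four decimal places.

Sk₂ = 3(184.47 − 192.9) / 28.3 = 3 × -8.4300 / 28.3
    = -25.2900 / 28.3 ≈ -0.8936
Sk₂ < 0 ⇒ mean < median ⇒ left-skewed (negative skew).

-0.8936, left-skewed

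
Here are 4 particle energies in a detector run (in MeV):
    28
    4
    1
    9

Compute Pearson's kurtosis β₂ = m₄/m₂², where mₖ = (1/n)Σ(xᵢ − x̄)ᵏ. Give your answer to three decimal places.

x̄ = 10.5000
Σ(xᵢ − x̄)² = 441.0000 ⇒ m₂ = 110.25000
Σ(xᵢ − x̄)⁴ = 103724.2500 ⇒ m₄ = 25931.06250
m₂² = 12155.06250
β₂ = m₄/m₂² = 25931.06250 / 12155.06250 ≈ 2.133

2.133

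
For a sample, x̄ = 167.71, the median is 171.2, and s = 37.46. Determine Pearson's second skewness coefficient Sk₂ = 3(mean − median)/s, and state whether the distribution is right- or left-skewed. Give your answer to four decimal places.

Sk₂ = 3(167.71 − 171.2) / 37.46 = 3 × -3.4900 / 37.46
    = -10.4700 / 37.46 ≈ -0.2795
Sk₂ < 0 ⇒ mean < median ⇒ left-skewed (negative skew).

-0.2795, left-skewed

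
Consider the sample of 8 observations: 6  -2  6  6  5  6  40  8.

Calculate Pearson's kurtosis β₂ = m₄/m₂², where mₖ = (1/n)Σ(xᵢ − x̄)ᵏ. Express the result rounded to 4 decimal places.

5.5832

x̄ = 9.3750
Σ(xᵢ − x̄)² = 1133.8750 ⇒ m₂ = 141.73438
Σ(xᵢ − x̄)⁴ = 897269.6816 ⇒ m₄ = 112158.71021
m₂² = 20088.63306
β₂ = m₄/m₂² = 112158.71021 / 20088.63306 ≈ 5.5832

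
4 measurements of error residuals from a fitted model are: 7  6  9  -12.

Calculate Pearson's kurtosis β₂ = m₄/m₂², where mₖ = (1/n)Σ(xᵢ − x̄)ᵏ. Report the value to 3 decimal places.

2.292

x̄ = 2.5000
Σ(xᵢ − x̄)² = 285.0000 ⇒ m₂ = 71.25000
Σ(xᵢ − x̄)⁴ = 46550.2500 ⇒ m₄ = 11637.56250
m₂² = 5076.56250
β₂ = m₄/m₂² = 11637.56250 / 5076.56250 ≈ 2.292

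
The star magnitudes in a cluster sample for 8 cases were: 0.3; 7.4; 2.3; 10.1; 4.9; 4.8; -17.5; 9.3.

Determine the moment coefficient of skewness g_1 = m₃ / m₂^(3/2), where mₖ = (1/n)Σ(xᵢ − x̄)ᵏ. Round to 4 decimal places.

-1.6602

x̄ = (0.3 + 7.4 + 2.3 + 10.1 + 4.9 + 4.8 - 17.5 + 9.3) / 8 = 2.7000
deviations (xᵢ − x̄): -2.4000, 4.7000, -0.4000, 7.4000, 2.2000, 2.1000, -20.2000, 6.6000
Σ(xᵢ − x̄)² = 543.6200 ⇒ m₂ = 543.6200/8 = 67.95250
Σ(xᵢ − x̄)³ = -7439.8440 ⇒ m₃ = -7439.8440/8 = -929.98050
m₂^(3/2) = 67.95250^(1.5) = 560.15493
g_1 = m₃ / m₂^(3/2) = -929.98050 / 560.15493 ≈ -1.6602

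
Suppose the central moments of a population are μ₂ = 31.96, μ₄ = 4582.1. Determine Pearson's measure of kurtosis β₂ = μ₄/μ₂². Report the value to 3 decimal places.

μ₂² = 31.96² = 1021.44160
μ₄/μ₂² = 4582.1 / 1021.44160 = 4.48591
β₂ ≈ 4.486

4.486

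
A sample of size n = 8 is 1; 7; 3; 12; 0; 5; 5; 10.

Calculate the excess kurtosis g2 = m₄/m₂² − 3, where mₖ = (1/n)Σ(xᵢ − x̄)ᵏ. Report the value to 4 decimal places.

x̄ = 5.3750
Σ(xᵢ − x̄)² = 121.8750 ⇒ m₂ = 15.23438
Σ(xᵢ − x̄)⁴ = 3623.8066 ⇒ m₄ = 452.97583
m₂² = 232.08618
g2 = m₄/m₂² − 3 = 1.95176 − 3 ≈ -1.0482

-1.0482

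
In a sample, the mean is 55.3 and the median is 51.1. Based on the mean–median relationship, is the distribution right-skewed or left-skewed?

mean − median = 55.3 − 51.1 = 4.2
mean > median ⇒ the longer tail is on the right ⇒ right-skewed (positively skewed).

right-skewed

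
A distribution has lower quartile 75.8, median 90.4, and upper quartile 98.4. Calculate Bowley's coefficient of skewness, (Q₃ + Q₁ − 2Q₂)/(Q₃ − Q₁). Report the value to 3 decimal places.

numerator: Q₃ + Q₁ − 2Q₂ = 98.4 + 75.8 − 2×90.4 = -6.6000
denominator: Q₃ − Q₁ = 98.4 − 75.8 = 22.6000
Bowley skewness = -6.6000 / 22.6000 ≈ -0.292

-0.292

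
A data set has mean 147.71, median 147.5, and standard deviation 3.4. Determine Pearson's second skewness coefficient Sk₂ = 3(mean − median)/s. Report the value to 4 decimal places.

Sk₂ = 3(147.71 − 147.5) / 3.4 = 3 × 0.2100 / 3.4
    = 0.6300 / 3.4 ≈ 0.1853

0.1853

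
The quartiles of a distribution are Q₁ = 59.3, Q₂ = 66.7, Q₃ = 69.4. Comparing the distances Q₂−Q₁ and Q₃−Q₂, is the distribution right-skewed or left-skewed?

Q₂ − Q₁ = 7.4;  Q₃ − Q₂ = 2.7
Q₂ − Q₁ > Q₃ − Q₂ ⇒ the lower half is more spread out ⇒ left-skewed.

left-skewed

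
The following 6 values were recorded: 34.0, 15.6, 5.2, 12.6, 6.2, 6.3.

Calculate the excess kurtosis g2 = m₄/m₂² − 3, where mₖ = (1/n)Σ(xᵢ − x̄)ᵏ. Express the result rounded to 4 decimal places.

x̄ = 13.3167
Σ(xᵢ − x̄)² = 599.2883 ⇒ m₂ = 99.88139
Σ(xᵢ − x̄)⁴ = 192369.7956 ⇒ m₄ = 32061.63261
m₂² = 9976.29185
g2 = m₄/m₂² − 3 = 3.21378 − 3 ≈ 0.2138

0.2138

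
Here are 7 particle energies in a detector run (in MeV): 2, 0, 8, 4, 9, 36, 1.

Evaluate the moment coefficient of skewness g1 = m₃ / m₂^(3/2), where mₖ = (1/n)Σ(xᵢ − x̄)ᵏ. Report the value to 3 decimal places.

1.740

x̄ = (2 + 0 + 8 + 4 + 9 + 36 + 1) / 7 = 8.5714
deviations (xᵢ − x̄): -6.5714, -8.5714, -0.5714, -4.5714, 0.4286, 27.4286, -7.5714
Σ(xᵢ − x̄)² = 947.7143 ⇒ m₂ = 947.7143/7 = 135.38776
Σ(xᵢ − x̄)³ = 19192.0408 ⇒ m₃ = 19192.0408/7 = 2741.72012
m₂^(3/2) = 135.38776^(1.5) = 1575.32107
g1 = m₃ / m₂^(3/2) = 2741.72012 / 1575.32107 ≈ 1.740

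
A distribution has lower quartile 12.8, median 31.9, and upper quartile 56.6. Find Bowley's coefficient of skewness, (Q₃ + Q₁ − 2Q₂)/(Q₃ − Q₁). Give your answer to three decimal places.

0.128

numerator: Q₃ + Q₁ − 2Q₂ = 56.6 + 12.8 − 2×31.9 = 5.6000
denominator: Q₃ − Q₁ = 56.6 − 12.8 = 43.8000
Bowley skewness = 5.6000 / 43.8000 ≈ 0.128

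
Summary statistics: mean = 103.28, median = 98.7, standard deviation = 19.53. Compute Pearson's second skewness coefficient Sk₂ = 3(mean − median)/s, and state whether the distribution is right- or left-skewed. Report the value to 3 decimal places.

0.704, right-skewed

Sk₂ = 3(103.28 − 98.7) / 19.53 = 3 × 4.5800 / 19.53
    = 13.7400 / 19.53 ≈ 0.704
Sk₂ > 0 ⇒ mean > median ⇒ right-skewed (positive skew).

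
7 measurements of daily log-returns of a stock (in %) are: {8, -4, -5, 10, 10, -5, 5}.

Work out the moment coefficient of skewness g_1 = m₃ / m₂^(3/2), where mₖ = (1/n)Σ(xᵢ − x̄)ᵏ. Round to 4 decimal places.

x̄ = (8 - 4 - 5 + 10 + 10 - 5 + 5) / 7 = 2.7143
deviations (xᵢ − x̄): 5.2857, -6.7143, -7.7143, 7.2857, 7.2857, -7.7143, 2.2857
Σ(xᵢ − x̄)² = 303.4286 ⇒ m₂ = 303.4286/7 = 43.34694
Σ(xᵢ − x̄)³ = -287.7551 ⇒ m₃ = -287.7551/7 = -41.10787
m₂^(3/2) = 43.34694^(1.5) = 285.38928
g_1 = m₃ / m₂^(3/2) = -41.10787 / 285.38928 ≈ -0.1440

-0.1440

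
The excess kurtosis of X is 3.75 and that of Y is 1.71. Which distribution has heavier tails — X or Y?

X

Higher excess kurtosis ⇒ heavier tails relative to the normal distribution.
3.75 vs 1.71: the larger is 3.75, so X has heavier tails.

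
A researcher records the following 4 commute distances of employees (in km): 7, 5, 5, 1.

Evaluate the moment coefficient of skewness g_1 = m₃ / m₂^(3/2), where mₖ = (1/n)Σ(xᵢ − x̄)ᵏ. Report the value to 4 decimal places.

x̄ = (7 + 5 + 5 + 1) / 4 = 4.5000
deviations (xᵢ − x̄): 2.5000, 0.5000, 0.5000, -3.5000
Σ(xᵢ − x̄)² = 19.0000 ⇒ m₂ = 19.0000/4 = 4.75000
Σ(xᵢ − x̄)³ = -27.0000 ⇒ m₃ = -27.0000/4 = -6.75000
m₂^(3/2) = 4.75000^(1.5) = 10.35238
g_1 = m₃ / m₂^(3/2) = -6.75000 / 10.35238 ≈ -0.6520

-0.6520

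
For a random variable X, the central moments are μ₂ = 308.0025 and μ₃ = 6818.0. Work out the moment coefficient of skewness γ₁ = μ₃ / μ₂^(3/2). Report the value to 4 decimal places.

σ = √μ₂ = √308.0025 = 17.55000
σ³ = μ₂^(3/2) = 5405.44388
γ₁ = μ₃/σ³ = 6818.0 / 5405.44388 ≈ 1.2613

1.2613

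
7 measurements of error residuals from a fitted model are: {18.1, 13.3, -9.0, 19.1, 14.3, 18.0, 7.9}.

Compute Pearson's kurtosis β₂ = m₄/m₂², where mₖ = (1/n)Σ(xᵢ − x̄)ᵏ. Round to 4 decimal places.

x̄ = 11.6714
Σ(xᵢ − x̄)² = 587.6543 ⇒ m₂ = 83.95061
Σ(xᵢ − x̄)⁴ = 189206.3667 ⇒ m₄ = 27029.48096
m₂² = 7047.70530
β₂ = m₄/m₂² = 27029.48096 / 7047.70530 ≈ 3.8352

3.8352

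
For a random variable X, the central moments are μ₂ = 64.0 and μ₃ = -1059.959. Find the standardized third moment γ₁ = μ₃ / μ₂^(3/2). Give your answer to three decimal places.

-2.070

σ = √μ₂ = √64.0 = 8.00000
σ³ = μ₂^(3/2) = 512.00000
γ₁ = μ₃/σ³ = -1059.959 / 512.00000 ≈ -2.070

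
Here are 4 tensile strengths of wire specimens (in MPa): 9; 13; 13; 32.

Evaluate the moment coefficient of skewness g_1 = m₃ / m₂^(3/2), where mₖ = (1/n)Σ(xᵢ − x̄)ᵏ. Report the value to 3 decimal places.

1.036

x̄ = (9 + 13 + 13 + 32) / 4 = 16.7500
deviations (xᵢ − x̄): -7.7500, -3.7500, -3.7500, 15.2500
Σ(xᵢ − x̄)² = 320.7500 ⇒ m₂ = 320.7500/4 = 80.18750
Σ(xᵢ − x̄)³ = 2975.6250 ⇒ m₃ = 2975.6250/4 = 743.90625
m₂^(3/2) = 80.18750^(1.5) = 718.05880
g_1 = m₃ / m₂^(3/2) = 743.90625 / 718.05880 ≈ 1.036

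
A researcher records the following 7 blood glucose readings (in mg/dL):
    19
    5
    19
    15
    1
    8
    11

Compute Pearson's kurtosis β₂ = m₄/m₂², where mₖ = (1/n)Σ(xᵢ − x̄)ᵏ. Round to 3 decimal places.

1.674

x̄ = 11.1429
Σ(xᵢ − x̄)² = 288.8571 ⇒ m₂ = 41.26531
Σ(xᵢ − x̄)⁴ = 19948.9504 ⇒ m₄ = 2849.85006
m₂² = 1702.82549
β₂ = m₄/m₂² = 2849.85006 / 1702.82549 ≈ 1.674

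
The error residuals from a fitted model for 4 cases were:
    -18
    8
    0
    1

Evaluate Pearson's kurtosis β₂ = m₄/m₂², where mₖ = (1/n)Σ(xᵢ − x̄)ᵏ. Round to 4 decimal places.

x̄ = -2.2500
Σ(xᵢ − x̄)² = 368.7500 ⇒ m₂ = 92.18750
Σ(xᵢ − x̄)⁴ = 72710.3281 ⇒ m₄ = 18177.58203
m₂² = 8498.53516
β₂ = m₄/m₂² = 18177.58203 / 8498.53516 ≈ 2.1389

2.1389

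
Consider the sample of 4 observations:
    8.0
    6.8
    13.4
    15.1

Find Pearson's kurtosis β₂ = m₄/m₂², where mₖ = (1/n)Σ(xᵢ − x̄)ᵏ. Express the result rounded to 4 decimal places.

x̄ = 10.8250
Σ(xᵢ − x̄)² = 49.0875 ⇒ m₂ = 12.27188
Σ(xᵢ − x̄)⁴ = 704.1143 ⇒ m₄ = 176.02857
m₂² = 150.59892
β₂ = m₄/m₂² = 176.02857 / 150.59892 ≈ 1.1689

1.1689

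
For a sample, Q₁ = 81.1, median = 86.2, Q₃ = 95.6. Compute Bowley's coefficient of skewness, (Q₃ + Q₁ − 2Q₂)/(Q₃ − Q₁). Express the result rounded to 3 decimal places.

numerator: Q₃ + Q₁ − 2Q₂ = 95.6 + 81.1 − 2×86.2 = 4.3000
denominator: Q₃ − Q₁ = 95.6 − 81.1 = 14.5000
Bowley skewness = 4.3000 / 14.5000 ≈ 0.297

0.297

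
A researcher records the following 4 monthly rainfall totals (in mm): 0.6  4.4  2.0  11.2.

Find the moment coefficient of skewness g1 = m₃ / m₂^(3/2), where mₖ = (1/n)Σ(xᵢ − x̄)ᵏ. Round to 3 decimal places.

0.799

x̄ = (0.6 + 4.4 + 2.0 + 11.2) / 4 = 4.5500
deviations (xᵢ − x̄): -3.9500, -0.1500, -2.5500, 6.6500
Σ(xᵢ − x̄)² = 66.3500 ⇒ m₂ = 66.3500/4 = 16.58750
Σ(xᵢ − x̄)³ = 215.8650 ⇒ m₃ = 215.8650/4 = 53.96625
m₂^(3/2) = 16.58750^(1.5) = 67.55716
g1 = m₃ / m₂^(3/2) = 53.96625 / 67.55716 ≈ 0.799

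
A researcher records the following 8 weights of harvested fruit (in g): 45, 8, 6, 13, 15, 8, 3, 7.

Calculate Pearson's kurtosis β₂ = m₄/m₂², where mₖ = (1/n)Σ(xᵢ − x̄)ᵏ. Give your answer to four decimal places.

5.2578

x̄ = 13.1250
Σ(xᵢ − x̄)² = 1262.8750 ⇒ m₂ = 157.85938
Σ(xᵢ − x̄)⁴ = 1048173.9004 ⇒ m₄ = 131021.73755
m₂² = 24919.58228
β₂ = m₄/m₂² = 131021.73755 / 24919.58228 ≈ 5.2578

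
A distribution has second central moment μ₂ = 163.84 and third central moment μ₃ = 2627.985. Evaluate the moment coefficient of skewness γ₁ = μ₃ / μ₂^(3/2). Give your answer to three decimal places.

1.253

σ = √μ₂ = √163.84 = 12.80000
σ³ = μ₂^(3/2) = 2097.15200
γ₁ = μ₃/σ³ = 2627.985 / 2097.15200 ≈ 1.253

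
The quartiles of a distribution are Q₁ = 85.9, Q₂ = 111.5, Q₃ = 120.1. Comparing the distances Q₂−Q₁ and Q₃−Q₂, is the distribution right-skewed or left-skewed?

Q₂ − Q₁ = 25.6;  Q₃ − Q₂ = 8.6
Q₂ − Q₁ > Q₃ − Q₂ ⇒ the lower half is more spread out ⇒ left-skewed.

left-skewed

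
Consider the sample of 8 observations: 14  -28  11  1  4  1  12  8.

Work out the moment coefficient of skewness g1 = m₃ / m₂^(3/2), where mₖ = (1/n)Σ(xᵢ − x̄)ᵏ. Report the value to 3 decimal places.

-1.683

x̄ = (14 - 28 + 11 + 1 + 4 + 1 + 12 + 8) / 8 = 2.8750
deviations (xᵢ − x̄): 11.1250, -30.8750, 8.1250, -1.8750, 1.1250, -1.8750, 9.1250, 5.1250
Σ(xᵢ − x̄)² = 1260.8750 ⇒ m₂ = 1260.8750/8 = 157.60938
Σ(xᵢ − x̄)³ = -26636.1563 ⇒ m₃ = -26636.1563/8 = -3329.51953
m₂^(3/2) = 157.60938^(1.5) = 1978.66864
g1 = m₃ / m₂^(3/2) = -3329.51953 / 1978.66864 ≈ -1.683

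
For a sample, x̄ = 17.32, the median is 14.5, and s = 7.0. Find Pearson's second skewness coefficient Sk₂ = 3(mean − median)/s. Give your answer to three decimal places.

1.209

Sk₂ = 3(17.32 − 14.5) / 7.0 = 3 × 2.8200 / 7.0
    = 8.4600 / 7.0 ≈ 1.209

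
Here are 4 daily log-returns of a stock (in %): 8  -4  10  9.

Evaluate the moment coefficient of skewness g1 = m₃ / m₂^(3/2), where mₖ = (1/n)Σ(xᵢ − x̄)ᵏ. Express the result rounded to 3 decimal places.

x̄ = (8 - 4 + 10 + 9) / 4 = 5.7500
deviations (xᵢ − x̄): 2.2500, -9.7500, 4.2500, 3.2500
Σ(xᵢ − x̄)² = 128.7500 ⇒ m₂ = 128.7500/4 = 32.18750
Σ(xᵢ − x̄)³ = -804.3750 ⇒ m₃ = -804.3750/4 = -201.09375
m₂^(3/2) = 32.18750^(1.5) = 182.61265
g1 = m₃ / m₂^(3/2) = -201.09375 / 182.61265 ≈ -1.101

-1.101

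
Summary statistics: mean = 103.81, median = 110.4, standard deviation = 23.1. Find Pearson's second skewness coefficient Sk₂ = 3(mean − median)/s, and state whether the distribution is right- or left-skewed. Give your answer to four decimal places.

Sk₂ = 3(103.81 − 110.4) / 23.1 = 3 × -6.5900 / 23.1
    = -19.7700 / 23.1 ≈ -0.8558
Sk₂ < 0 ⇒ mean < median ⇒ left-skewed (negative skew).

-0.8558, left-skewed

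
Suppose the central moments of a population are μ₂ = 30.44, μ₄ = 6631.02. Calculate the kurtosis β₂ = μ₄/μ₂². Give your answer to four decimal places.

7.1563

μ₂² = 30.44² = 926.59360
μ₄/μ₂² = 6631.02 / 926.59360 = 7.15634
β₂ ≈ 7.1563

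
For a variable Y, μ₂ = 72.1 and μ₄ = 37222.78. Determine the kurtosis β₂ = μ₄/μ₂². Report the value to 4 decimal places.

μ₂² = 72.1² = 5198.41000
μ₄/μ₂² = 37222.78 / 5198.41000 = 7.16042
β₂ ≈ 7.1604

7.1604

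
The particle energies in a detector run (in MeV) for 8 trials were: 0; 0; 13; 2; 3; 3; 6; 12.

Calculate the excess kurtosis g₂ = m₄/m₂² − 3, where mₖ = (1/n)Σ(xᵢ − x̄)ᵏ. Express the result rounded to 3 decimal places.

x̄ = 4.8750
Σ(xᵢ − x̄)² = 180.8750 ⇒ m₂ = 22.60938
Σ(xᵢ − x̄)⁴ = 8159.4629 ⇒ m₄ = 1019.93286
m₂² = 511.18384
g₂ = m₄/m₂² − 3 = 1.99524 − 3 ≈ -1.005

-1.005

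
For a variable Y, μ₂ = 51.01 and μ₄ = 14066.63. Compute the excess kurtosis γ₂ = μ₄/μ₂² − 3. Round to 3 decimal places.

2.406

μ₂² = 51.01² = 2602.02010
μ₄/μ₂² = 14066.63 / 2602.02010 = 5.40604
γ₂ = 5.40604 − 3 ≈ 2.406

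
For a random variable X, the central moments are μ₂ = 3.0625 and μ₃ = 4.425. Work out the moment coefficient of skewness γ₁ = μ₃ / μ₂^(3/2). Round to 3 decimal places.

σ = √μ₂ = √3.0625 = 1.75000
σ³ = μ₂^(3/2) = 5.35938
γ₁ = μ₃/σ³ = 4.425 / 5.35938 ≈ 0.826

0.826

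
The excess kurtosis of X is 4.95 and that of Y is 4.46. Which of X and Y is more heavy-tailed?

X

Higher excess kurtosis ⇒ heavier tails relative to the normal distribution.
4.95 vs 4.46: the larger is 4.95, so X has heavier tails.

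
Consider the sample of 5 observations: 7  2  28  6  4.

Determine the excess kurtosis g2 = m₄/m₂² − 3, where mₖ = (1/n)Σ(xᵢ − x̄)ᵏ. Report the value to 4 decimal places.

0.0928

x̄ = 9.4000
Σ(xᵢ − x̄)² = 447.2000 ⇒ m₂ = 89.44000
Σ(xᵢ − x̄)⁴ = 123704.0960 ⇒ m₄ = 24740.81920
m₂² = 7999.51360
g2 = m₄/m₂² − 3 = 3.09279 − 3 ≈ 0.0928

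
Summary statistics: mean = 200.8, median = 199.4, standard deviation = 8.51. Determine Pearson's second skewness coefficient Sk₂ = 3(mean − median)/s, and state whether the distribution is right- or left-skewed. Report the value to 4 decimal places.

Sk₂ = 3(200.8 − 199.4) / 8.51 = 3 × 1.4000 / 8.51
    = 4.2000 / 8.51 ≈ 0.4935
Sk₂ > 0 ⇒ mean > median ⇒ right-skewed (positive skew).

0.4935, right-skewed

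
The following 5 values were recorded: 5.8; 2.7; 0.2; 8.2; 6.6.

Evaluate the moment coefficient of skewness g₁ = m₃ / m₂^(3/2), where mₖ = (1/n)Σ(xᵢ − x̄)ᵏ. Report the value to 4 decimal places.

-0.4046

x̄ = (5.8 + 2.7 + 0.2 + 8.2 + 6.6) / 5 = 4.7000
deviations (xᵢ − x̄): 1.1000, -2.0000, -4.5000, 3.5000, 1.9000
Σ(xᵢ − x̄)² = 41.3200 ⇒ m₂ = 41.3200/5 = 8.26400
Σ(xᵢ − x̄)³ = -48.0600 ⇒ m₃ = -48.0600/5 = -9.61200
m₂^(3/2) = 8.26400^(1.5) = 23.75666
g₁ = m₃ / m₂^(3/2) = -9.61200 / 23.75666 ≈ -0.4046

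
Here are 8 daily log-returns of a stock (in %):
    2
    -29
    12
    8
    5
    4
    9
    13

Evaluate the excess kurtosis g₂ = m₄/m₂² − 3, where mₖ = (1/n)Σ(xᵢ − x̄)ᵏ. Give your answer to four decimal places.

x̄ = 3.0000
Σ(xᵢ − x̄)² = 1272.0000 ⇒ m₂ = 159.00000
Σ(xᵢ − x̄)⁴ = 1067076.0000 ⇒ m₄ = 133384.50000
m₂² = 25281.00000
g₂ = m₄/m₂² − 3 = 5.27608 − 3 ≈ 2.2761

2.2761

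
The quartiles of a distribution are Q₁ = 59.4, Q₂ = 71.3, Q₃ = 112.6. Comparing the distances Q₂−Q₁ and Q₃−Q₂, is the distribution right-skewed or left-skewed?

right-skewed

Q₂ − Q₁ = 11.9;  Q₃ − Q₂ = 41.3
Q₃ − Q₂ > Q₂ − Q₁ ⇒ the upper half is more spread out ⇒ right-skewed.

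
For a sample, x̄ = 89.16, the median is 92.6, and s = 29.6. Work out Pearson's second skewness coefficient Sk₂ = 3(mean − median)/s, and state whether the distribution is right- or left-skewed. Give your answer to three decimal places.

-0.349, left-skewed

Sk₂ = 3(89.16 − 92.6) / 29.6 = 3 × -3.4400 / 29.6
    = -10.3200 / 29.6 ≈ -0.349
Sk₂ < 0 ⇒ mean < median ⇒ left-skewed (negative skew).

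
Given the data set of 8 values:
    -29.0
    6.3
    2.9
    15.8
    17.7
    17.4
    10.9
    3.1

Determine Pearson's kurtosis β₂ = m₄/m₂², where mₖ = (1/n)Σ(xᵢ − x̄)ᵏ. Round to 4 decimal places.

4.4960

x̄ = 5.6375
Σ(xᵢ − x̄)² = 1628.9588 ⇒ m₂ = 203.61984
Σ(xᵢ − x̄)⁴ = 1491260.0955 ⇒ m₄ = 186407.51194
m₂² = 41461.04077
β₂ = m₄/m₂² = 186407.51194 / 41461.04077 ≈ 4.4960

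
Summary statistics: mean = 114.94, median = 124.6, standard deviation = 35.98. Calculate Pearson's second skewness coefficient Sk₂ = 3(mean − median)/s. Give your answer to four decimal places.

-0.8054

Sk₂ = 3(114.94 − 124.6) / 35.98 = 3 × -9.6600 / 35.98
    = -28.9800 / 35.98 ≈ -0.8054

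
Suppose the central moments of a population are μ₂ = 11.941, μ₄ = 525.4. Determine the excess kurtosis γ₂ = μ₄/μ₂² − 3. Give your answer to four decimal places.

μ₂² = 11.941² = 142.58748
μ₄/μ₂² = 525.4 / 142.58748 = 3.68476
γ₂ = 3.68476 − 3 ≈ 0.6848

0.6848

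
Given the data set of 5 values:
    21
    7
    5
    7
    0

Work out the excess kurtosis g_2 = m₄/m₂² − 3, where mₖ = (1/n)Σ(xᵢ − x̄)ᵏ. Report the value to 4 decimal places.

-0.2504

x̄ = 8.0000
Σ(xᵢ − x̄)² = 244.0000 ⇒ m₂ = 48.80000
Σ(xᵢ − x̄)⁴ = 32740.0000 ⇒ m₄ = 6548.00000
m₂² = 2381.44000
g_2 = m₄/m₂² − 3 = 2.74960 − 3 ≈ -0.2504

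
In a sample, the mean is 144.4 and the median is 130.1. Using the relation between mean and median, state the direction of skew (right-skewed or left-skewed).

right-skewed

mean − median = 144.4 − 130.1 = 14.3
mean > median ⇒ the longer tail is on the right ⇒ right-skewed (positively skewed).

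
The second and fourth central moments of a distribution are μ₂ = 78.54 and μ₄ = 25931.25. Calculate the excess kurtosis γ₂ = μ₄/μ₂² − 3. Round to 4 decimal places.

μ₂² = 78.54² = 6168.53160
μ₄/μ₂² = 25931.25 / 6168.53160 = 4.20380
γ₂ = 4.20380 − 3 ≈ 1.2038

1.2038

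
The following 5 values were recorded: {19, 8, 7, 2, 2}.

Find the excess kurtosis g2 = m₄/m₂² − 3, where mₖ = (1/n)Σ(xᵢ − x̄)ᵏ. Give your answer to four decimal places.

x̄ = 7.6000
Σ(xᵢ − x̄)² = 193.2000 ⇒ m₂ = 38.64000
Σ(xᵢ − x̄)⁴ = 18856.6560 ⇒ m₄ = 3771.33120
m₂² = 1493.04960
g2 = m₄/m₂² − 3 = 2.52592 − 3 ≈ -0.4741

-0.4741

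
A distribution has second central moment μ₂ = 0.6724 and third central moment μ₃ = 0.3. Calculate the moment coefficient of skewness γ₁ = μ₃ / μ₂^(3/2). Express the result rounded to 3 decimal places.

σ = √μ₂ = √0.6724 = 0.82000
σ³ = μ₂^(3/2) = 0.55137
γ₁ = μ₃/σ³ = 0.3 / 0.55137 ≈ 0.544

0.544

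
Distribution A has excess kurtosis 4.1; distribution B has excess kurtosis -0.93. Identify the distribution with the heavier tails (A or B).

Higher excess kurtosis ⇒ heavier tails relative to the normal distribution.
4.1 vs -0.93: the larger is 4.1, so A has heavier tails. (A is leptokurtic — heavier-than-normal tails; the other is platykurtic.)

A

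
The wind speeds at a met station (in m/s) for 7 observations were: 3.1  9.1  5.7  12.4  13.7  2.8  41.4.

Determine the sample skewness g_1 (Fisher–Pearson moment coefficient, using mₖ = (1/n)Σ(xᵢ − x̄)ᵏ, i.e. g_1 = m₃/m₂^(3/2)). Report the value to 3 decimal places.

1.626

x̄ = (3.1 + 9.1 + 5.7 + 12.4 + 13.7 + 2.8 + 41.4) / 7 = 12.6000
deviations (xᵢ − x̄): -9.5000, -3.5000, -6.9000, -0.2000, 1.1000, -9.8000, 28.8000
Σ(xᵢ − x̄)² = 1076.8400 ⇒ m₂ = 1076.8400/7 = 153.83429
Σ(xᵢ − x̄)³ = 21719.2440 ⇒ m₃ = 21719.2440/7 = 3102.74914
m₂^(3/2) = 153.83429^(1.5) = 1908.00588
g_1 = m₃ / m₂^(3/2) = 3102.74914 / 1908.00588 ≈ 1.626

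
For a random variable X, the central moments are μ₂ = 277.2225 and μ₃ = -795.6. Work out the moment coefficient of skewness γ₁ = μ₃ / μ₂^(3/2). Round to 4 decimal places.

-0.1724

σ = √μ₂ = √277.2225 = 16.65000
σ³ = μ₂^(3/2) = 4615.75463
γ₁ = μ₃/σ³ = -795.6 / 4615.75463 ≈ -0.1724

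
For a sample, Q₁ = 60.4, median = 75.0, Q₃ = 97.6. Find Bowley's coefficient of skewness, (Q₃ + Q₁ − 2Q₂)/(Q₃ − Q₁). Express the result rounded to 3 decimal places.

numerator: Q₃ + Q₁ − 2Q₂ = 97.6 + 60.4 − 2×75.0 = 8.0000
denominator: Q₃ − Q₁ = 97.6 − 60.4 = 37.2000
Bowley skewness = 8.0000 / 37.2000 ≈ 0.215

0.215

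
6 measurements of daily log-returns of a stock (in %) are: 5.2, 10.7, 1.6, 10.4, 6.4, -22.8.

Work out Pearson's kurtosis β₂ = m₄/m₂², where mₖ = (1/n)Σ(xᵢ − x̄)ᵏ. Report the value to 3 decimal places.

x̄ = 1.9167
Σ(xᵢ − x̄)² = 791.0083 ⇒ m₂ = 131.83472
Σ(xᵢ − x̄)⁴ = 384866.5780 ⇒ m₄ = 64144.42966
m₂² = 17380.39398
β₂ = m₄/m₂² = 64144.42966 / 17380.39398 ≈ 3.691

3.691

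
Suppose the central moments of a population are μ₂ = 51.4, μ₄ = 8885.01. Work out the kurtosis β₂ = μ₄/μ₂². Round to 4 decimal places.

μ₂² = 51.4² = 2641.96000
μ₄/μ₂² = 8885.01 / 2641.96000 = 3.36304
β₂ ≈ 3.3630

3.3630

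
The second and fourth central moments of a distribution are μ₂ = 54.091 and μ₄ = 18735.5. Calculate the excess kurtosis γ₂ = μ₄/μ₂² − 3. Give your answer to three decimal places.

μ₂² = 54.091² = 2925.83628
μ₄/μ₂² = 18735.5 / 2925.83628 = 6.40347
γ₂ = 6.40347 − 3 ≈ 3.403

3.403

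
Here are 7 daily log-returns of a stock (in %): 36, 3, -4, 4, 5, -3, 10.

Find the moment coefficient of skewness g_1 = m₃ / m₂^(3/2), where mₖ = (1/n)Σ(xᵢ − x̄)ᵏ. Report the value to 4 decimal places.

x̄ = (36 + 3 - 4 + 4 + 5 - 3 + 10) / 7 = 7.2857
deviations (xᵢ − x̄): 28.7143, -4.2857, -11.2857, -3.2857, -2.2857, -10.2857, 2.7143
Σ(xᵢ − x̄)² = 1099.4286 ⇒ m₂ = 1099.4286/7 = 157.06122
Σ(xᵢ − x̄)³ = 21043.4694 ⇒ m₃ = 21043.4694/7 = 3006.20991
m₂^(3/2) = 157.06122^(1.5) = 1968.35518
g_1 = m₃ / m₂^(3/2) = 3006.20991 / 1968.35518 ≈ 1.5273

1.5273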